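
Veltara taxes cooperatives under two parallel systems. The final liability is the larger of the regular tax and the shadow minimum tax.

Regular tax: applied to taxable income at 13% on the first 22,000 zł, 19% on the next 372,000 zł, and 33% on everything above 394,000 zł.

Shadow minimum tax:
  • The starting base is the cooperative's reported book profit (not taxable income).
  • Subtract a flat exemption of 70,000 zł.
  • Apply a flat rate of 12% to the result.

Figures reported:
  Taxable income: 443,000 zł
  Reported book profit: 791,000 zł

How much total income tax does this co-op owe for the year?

Regular tax:
  22,000 zł × 13% = 2,860 zł
  372,000 zł × 19% = 70,680 zł
  49,000 zł × 33% = 16,170 zł
  → 89,710 zł

Shadow minimum tax:
  Base (reported book profit): 791,000 zł
  Less exemption 70,000 zł → base 721,000 zł
  721,000 zł × 12% = 86,520 zł

89,710 zł > 86,520 zł, so the regular tax governs.

89,710 zł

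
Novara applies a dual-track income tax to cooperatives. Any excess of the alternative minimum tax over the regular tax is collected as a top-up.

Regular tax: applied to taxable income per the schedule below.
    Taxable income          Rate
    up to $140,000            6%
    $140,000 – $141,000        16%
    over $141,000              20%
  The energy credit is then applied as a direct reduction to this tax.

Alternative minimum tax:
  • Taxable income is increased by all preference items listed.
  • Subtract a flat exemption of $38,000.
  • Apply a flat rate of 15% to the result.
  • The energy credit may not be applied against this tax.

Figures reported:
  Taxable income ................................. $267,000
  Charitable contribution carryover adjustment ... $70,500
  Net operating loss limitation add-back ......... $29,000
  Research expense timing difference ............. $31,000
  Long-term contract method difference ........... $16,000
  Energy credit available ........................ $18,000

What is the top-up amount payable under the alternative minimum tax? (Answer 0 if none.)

$40,565

Alternative minimum tax:
  Adjusted income: $267,000 + $70,500 + $29,000 + $31,000 + $16,000 = $413,500
  Less exemption $38,000 → base $375,500
  $375,500 × 15% = $56,325

Regular tax:
  $140,000 × 6% = $8,400
  $1,000 × 16% = $160
  $126,000 × 20% = $25,200
  → $33,760
  Less energy credit $18,000 → $15,760

Excess of alternative minimum tax over regular tax: $56,325 − $15,760 = $40,565.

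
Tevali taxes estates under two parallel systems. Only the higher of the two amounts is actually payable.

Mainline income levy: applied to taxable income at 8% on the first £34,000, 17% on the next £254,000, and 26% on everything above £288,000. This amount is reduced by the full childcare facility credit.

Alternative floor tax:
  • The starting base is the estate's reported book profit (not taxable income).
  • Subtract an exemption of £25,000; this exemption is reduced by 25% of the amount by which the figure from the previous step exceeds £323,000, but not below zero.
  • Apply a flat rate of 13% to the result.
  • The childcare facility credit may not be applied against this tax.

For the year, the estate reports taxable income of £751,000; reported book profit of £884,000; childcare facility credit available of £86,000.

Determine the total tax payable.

Mainline income levy:
  £34,000 × 8% = £2,720
  £254,000 × 17% = £43,180
  £463,000 × 26% = £120,380
  → £166,280
  Less childcare facility credit £86,000 → £80,280

Alternative floor tax:
  Base (reported book profit): £884,000
  Exemption: 25% × (£884,000 − £323,000) = £140,250 ≥ £25,000, so the exemption is fully phased out
  Base: £884,000 − £0 = £884,000
  £884,000 × 13% = £114,920

£114,920 > £80,280, so the alternative floor tax is the binding amount.

£114,920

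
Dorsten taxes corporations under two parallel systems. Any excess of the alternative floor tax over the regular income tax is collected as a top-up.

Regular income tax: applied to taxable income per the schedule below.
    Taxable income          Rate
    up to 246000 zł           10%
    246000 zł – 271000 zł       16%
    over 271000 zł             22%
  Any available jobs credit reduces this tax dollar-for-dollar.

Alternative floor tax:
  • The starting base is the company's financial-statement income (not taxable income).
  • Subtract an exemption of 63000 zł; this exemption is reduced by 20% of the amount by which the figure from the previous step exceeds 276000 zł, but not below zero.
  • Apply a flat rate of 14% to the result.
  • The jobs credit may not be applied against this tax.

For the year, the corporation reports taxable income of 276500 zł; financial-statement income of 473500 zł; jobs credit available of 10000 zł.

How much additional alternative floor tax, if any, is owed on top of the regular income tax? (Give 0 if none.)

Regular income tax:
  246000 zł × 10% = 24600 zł
  25000 zł × 16% = 4000 zł
  5500 zł × 22% = 1210 zł
  → 29810 zł
  Less jobs credit 10000 zł → 19810 zł

Alternative floor tax:
  Base (financial-statement income): 473500 zł
  Exemption: 63000 zł − 20% × (473500 zł − 276000 zł) = 63000 zł − 39500 zł = 23500 zł
  Base: 473500 zł − 23500 zł = 450000 zł
  450000 zł × 14% = 63000 zł

Excess of alternative floor tax over regular income tax: 63000 zł − 19810 zł = 43190 zł.

43190 zł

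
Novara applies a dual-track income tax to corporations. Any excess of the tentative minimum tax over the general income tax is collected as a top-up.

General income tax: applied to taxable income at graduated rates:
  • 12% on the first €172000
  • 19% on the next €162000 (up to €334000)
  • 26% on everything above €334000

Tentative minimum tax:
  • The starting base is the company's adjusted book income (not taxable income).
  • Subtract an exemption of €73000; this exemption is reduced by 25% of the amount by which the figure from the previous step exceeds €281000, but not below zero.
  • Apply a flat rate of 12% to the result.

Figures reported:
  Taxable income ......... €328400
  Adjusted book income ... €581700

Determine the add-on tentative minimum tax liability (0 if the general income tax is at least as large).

Tentative minimum tax:
  Base (adjusted book income): €581700
  Exemption: 25% × (€581700 − €281000) = €75175 ≥ €73000, so the exemption is fully phased out
  Base: €581700 − €0 = €581700
  €581700 × 12% = €69804

General income tax:
  €172000 × 12% = €20640
  €156400 × 19% = €29716
  → €50356

Excess of tentative minimum tax over general income tax: €69804 − €50356 = €19448.

€19448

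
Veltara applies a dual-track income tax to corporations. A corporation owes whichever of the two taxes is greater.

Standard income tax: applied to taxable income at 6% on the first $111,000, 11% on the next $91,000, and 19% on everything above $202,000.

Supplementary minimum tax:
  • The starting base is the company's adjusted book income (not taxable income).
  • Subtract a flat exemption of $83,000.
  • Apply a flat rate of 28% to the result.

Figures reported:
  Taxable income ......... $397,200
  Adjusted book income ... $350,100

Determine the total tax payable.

Standard income tax:
  $111,000 × 6% = $6,660
  $91,000 × 11% = $10,010
  $195,200 × 19% = $37,088
  → $53,758

Supplementary minimum tax:
  Base (adjusted book income): $350,100
  Less exemption $83,000 → base $267,100
  $267,100 × 28% = $74,788

$74,788 > $53,758, so the supplementary minimum tax is the binding amount.

$74,788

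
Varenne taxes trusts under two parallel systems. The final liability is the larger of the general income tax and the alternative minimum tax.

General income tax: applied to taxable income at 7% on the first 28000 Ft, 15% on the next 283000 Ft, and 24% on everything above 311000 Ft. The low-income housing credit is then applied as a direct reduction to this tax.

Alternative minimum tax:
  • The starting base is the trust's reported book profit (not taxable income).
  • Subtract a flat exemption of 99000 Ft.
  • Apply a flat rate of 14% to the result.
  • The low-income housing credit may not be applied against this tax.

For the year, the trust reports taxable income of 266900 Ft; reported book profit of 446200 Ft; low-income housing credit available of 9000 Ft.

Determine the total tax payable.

Alternative minimum tax:
  Base (reported book profit): 446200 Ft
  Less exemption 99000 Ft → base 347200 Ft
  347200 Ft × 14% = 48608 Ft

General income tax:
  28000 Ft × 7% = 1960 Ft
  238900 Ft × 15% = 35835 Ft
  → 37795 Ft
  Less low-income housing credit 9000 Ft → 28795 Ft

48608 Ft > 28795 Ft, so the alternative minimum tax is the binding amount.

48608 Ft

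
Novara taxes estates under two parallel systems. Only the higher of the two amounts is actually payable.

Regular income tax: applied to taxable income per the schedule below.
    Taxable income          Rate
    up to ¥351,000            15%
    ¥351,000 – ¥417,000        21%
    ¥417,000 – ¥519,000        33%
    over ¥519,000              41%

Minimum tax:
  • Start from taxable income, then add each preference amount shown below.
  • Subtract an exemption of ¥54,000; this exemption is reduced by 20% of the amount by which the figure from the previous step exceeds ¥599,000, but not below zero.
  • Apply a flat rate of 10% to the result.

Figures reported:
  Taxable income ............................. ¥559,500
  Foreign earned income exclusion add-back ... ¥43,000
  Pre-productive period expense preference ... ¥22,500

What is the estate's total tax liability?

Minimum tax:
  Adjusted income: ¥559,500 + ¥43,000 + ¥22,500 = ¥625,000
  Exemption: ¥54,000 − 20% × (¥625,000 − ¥599,000) = ¥54,000 − ¥5,200 = ¥48,800
  Base: ¥625,000 − ¥48,800 = ¥576,200
  ¥576,200 × 10% = ¥57,620

Regular income tax:
  ¥351,000 × 15% = ¥52,650
  ¥66,000 × 21% = ¥13,860
  ¥102,000 × 33% = ¥33,660
  ¥40,500 × 41% = ¥16,605
  → ¥116,775

¥116,775 > ¥57,620, so the regular income tax governs.

¥116,775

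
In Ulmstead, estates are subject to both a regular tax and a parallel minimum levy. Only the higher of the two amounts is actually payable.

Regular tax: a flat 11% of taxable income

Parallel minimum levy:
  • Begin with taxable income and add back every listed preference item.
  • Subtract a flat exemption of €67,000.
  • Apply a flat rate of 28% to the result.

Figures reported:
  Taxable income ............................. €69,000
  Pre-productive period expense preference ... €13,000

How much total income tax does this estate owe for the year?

€7,590

Regular tax:
  €69,000 × 11% = €7,590

Parallel minimum levy:
  Adjusted income: €69,000 + €13,000 = €82,000
  Less exemption €67,000 → base €15,000
  €15,000 × 28% = €4,200

€7,590 > €4,200, so the regular tax governs.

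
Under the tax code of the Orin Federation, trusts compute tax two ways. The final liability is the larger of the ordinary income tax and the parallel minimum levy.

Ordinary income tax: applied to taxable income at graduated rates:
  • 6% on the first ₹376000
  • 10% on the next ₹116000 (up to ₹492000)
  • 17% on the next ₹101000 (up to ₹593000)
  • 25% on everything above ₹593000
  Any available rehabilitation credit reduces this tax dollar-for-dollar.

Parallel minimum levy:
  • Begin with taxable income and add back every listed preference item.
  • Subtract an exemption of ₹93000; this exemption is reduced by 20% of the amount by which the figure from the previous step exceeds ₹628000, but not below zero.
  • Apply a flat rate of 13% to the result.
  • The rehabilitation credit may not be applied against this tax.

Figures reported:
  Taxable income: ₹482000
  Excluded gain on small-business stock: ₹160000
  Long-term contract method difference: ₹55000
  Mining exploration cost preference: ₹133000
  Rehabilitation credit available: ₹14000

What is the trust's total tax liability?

Ordinary income tax:
  ₹376000 × 6% = ₹22560
  ₹106000 × 10% = ₹10600
  → ₹33160
  Less rehabilitation credit ₹14000 → ₹19160

Parallel minimum levy:
  Adjusted income: ₹482000 + ₹160000 + ₹55000 + ₹133000 = ₹830000
  Exemption: ₹93000 − 20% × (₹830000 − ₹628000) = ₹93000 − ₹40400 = ₹52600
  Base: ₹830000 − ₹52600 = ₹777400
  ₹777400 × 13% = ₹101062

₹101062 > ₹19160, so the parallel minimum levy is the binding amount.

₹101062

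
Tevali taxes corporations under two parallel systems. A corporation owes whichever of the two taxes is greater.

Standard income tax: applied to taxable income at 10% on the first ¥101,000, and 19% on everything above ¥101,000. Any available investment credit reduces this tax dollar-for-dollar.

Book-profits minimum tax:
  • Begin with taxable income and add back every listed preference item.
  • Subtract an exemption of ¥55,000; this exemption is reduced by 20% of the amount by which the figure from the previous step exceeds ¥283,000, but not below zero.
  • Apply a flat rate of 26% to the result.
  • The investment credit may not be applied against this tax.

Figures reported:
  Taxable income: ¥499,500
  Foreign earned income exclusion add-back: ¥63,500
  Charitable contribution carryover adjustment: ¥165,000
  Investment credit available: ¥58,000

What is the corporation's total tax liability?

Book-profits minimum tax:
  Adjusted income: ¥499,500 + ¥63,500 + ¥165,000 = ¥728,000
  Exemption: 20% × (¥728,000 − ¥283,000) = ¥89,000 ≥ ¥55,000, so the exemption is fully phased out
  Base: ¥728,000 − ¥0 = ¥728,000
  ¥728,000 × 26% = ¥189,280

Standard income tax:
  ¥101,000 × 10% = ¥10,100
  ¥398,500 × 19% = ¥75,715
  → ¥85,815
  Less investment credit ¥58,000 → ¥27,815

¥189,280 > ¥27,815, so the book-profits minimum tax is the binding amount.

¥189,280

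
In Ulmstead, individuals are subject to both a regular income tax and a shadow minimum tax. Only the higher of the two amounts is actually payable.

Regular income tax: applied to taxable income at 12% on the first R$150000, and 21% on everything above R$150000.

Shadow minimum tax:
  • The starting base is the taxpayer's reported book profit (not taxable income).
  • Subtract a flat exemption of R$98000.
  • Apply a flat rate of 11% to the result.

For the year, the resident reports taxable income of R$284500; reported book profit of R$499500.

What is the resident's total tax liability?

R$46245

Shadow minimum tax:
  Base (reported book profit): R$499500
  Less exemption R$98000 → base R$401500
  R$401500 × 11% = R$44165

Regular income tax:
  R$150000 × 12% = R$18000
  R$134500 × 21% = R$28245
  → R$46245

R$46245 > R$44165, so the regular income tax governs.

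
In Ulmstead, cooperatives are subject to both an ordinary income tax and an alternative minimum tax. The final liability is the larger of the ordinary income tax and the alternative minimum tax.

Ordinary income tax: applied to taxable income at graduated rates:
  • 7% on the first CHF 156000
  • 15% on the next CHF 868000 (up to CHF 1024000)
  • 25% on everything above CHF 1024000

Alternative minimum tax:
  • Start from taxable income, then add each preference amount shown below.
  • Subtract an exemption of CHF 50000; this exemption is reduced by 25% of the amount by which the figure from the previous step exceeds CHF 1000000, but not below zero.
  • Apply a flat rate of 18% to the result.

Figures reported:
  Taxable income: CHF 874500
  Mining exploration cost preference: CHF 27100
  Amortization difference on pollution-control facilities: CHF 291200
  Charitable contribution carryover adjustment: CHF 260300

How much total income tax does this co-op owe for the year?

CHF 261558

Ordinary income tax:
  CHF 156000 × 7% = CHF 10920
  CHF 718500 × 15% = CHF 107775
  → CHF 118695

Alternative minimum tax:
  Adjusted income: CHF 874500 + CHF 27100 + CHF 291200 + CHF 260300 = CHF 1453100
  Exemption: 25% × (CHF 1453100 − CHF 1000000) = CHF 113275 ≥ CHF 50000, so the exemption is fully phased out
  Base: CHF 1453100 − CHF 0 = CHF 1453100
  CHF 1453100 × 18% = CHF 261558

CHF 261558 > CHF 118695, so the alternative minimum tax is the binding amount.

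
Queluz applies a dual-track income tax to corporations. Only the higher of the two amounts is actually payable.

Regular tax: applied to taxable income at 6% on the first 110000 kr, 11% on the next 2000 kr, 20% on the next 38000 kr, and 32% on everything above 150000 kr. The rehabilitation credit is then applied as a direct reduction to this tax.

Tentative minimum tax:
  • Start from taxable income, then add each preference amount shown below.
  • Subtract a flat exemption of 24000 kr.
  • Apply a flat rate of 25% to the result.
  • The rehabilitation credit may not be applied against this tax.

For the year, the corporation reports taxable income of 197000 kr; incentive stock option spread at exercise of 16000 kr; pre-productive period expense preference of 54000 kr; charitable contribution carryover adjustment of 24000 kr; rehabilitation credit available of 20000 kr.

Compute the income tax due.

66750 kr

Tentative minimum tax:
  Adjusted income: 197000 kr + 16000 kr + 54000 kr + 24000 kr = 291000 kr
  Less exemption 24000 kr → base 267000 kr
  267000 kr × 25% = 66750 kr

Regular tax:
  110000 kr × 6% = 6600 kr
  2000 kr × 11% = 220 kr
  38000 kr × 20% = 7600 kr
  47000 kr × 32% = 15040 kr
  → 29460 kr
  Less rehabilitation credit 20000 kr → 9460 kr

66750 kr > 9460 kr, so the tentative minimum tax is the binding amount.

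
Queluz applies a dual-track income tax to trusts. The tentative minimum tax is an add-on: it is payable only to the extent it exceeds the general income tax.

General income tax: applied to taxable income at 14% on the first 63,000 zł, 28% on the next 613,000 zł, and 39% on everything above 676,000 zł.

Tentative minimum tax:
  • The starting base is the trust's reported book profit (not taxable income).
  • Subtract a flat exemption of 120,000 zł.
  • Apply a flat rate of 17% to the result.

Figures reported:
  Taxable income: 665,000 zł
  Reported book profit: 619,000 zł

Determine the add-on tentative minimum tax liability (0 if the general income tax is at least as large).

0 zł

General income tax:
  63,000 zł × 14% = 8,820 zł
  602,000 zł × 28% = 168,560 zł
  → 177,380 zł

Tentative minimum tax:
  Base (reported book profit): 619,000 zł
  Less exemption 120,000 zł → base 499,000 zł
  499,000 zł × 17% = 84,830 zł

84,830 zł ≤ 177,380 zł, so no add-on is due.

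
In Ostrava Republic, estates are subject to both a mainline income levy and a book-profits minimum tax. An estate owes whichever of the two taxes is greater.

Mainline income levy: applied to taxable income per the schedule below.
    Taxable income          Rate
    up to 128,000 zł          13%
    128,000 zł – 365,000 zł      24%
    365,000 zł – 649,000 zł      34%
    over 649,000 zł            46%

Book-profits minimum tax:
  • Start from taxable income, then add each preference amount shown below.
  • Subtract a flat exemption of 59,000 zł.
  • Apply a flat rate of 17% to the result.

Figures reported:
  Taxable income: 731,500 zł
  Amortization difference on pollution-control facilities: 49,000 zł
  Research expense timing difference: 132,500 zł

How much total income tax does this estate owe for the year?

208,030 zł

Book-profits minimum tax:
  Adjusted income: 731,500 zł + 49,000 zł + 132,500 zł = 913,000 zł
  Less exemption 59,000 zł → base 854,000 zł
  854,000 zł × 17% = 145,180 zł

Mainline income levy:
  128,000 zł × 13% = 16,640 zł
  237,000 zł × 24% = 56,880 zł
  284,000 zł × 34% = 96,560 zł
  82,500 zł × 46% = 37,950 zł
  → 208,030 zł

208,030 zł > 145,180 zł, so the mainline income levy governs.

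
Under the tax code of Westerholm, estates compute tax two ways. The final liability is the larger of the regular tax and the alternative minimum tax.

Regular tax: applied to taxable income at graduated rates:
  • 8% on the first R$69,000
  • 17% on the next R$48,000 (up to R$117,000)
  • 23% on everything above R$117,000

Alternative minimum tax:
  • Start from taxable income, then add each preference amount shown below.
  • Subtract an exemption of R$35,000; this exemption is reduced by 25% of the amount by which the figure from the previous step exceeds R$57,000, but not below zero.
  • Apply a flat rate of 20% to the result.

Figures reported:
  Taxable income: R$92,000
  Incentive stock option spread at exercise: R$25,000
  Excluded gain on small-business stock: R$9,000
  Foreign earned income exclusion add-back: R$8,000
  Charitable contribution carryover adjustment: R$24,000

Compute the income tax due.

R$29,650

Regular tax:
  R$69,000 × 8% = R$5,520
  R$23,000 × 17% = R$3,910
  → R$9,430

Alternative minimum tax:
  Adjusted income: R$92,000 + R$25,000 + R$9,000 + R$8,000 + R$24,000 = R$158,000
  Exemption: R$35,000 − 25% × (R$158,000 − R$57,000) = R$35,000 − R$25,250 = R$9,750
  Base: R$158,000 − R$9,750 = R$148,250
  R$148,250 × 20% = R$29,650

R$29,650 > R$9,430, so the alternative minimum tax is the binding amount.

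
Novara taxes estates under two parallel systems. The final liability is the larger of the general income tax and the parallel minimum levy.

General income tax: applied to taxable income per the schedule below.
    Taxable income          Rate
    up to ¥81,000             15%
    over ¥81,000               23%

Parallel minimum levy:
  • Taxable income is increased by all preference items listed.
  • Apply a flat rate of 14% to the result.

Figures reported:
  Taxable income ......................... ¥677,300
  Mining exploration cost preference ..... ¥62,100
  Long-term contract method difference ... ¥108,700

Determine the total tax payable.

General income tax:
  ¥81,000 × 15% = ¥12,150
  ¥596,300 × 23% = ¥137,149
  → ¥149,299

Parallel minimum levy:
  Adjusted income: ¥677,300 + ¥62,100 + ¥108,700 = ¥848,100
  ¥848,100 × 14% = ¥118,734

¥149,299 > ¥118,734, so the general income tax governs.

¥149,299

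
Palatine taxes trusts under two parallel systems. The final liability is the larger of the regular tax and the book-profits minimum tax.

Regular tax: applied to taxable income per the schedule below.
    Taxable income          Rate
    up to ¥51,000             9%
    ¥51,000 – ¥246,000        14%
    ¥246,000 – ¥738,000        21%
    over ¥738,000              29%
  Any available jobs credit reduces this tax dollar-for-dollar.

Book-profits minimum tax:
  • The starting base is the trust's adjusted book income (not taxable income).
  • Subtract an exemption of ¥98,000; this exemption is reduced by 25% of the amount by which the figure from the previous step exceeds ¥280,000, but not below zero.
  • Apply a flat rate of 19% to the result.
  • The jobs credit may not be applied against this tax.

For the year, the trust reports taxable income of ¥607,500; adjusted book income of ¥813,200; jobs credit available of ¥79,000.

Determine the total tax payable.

¥154,508

Book-profits minimum tax:
  Base (adjusted book income): ¥813,200
  Exemption: 25% × (¥813,200 − ¥280,000) = ¥133,300 ≥ ¥98,000, so the exemption is fully phased out
  Base: ¥813,200 − ¥0 = ¥813,200
  ¥813,200 × 19% = ¥154,508

Regular tax:
  ¥51,000 × 9% = ¥4,590
  ¥195,000 × 14% = ¥27,300
  ¥361,500 × 21% = ¥75,915
  → ¥107,805
  Less jobs credit ¥79,000 → ¥28,805

¥154,508 > ¥28,805, so the book-profits minimum tax is the binding amount.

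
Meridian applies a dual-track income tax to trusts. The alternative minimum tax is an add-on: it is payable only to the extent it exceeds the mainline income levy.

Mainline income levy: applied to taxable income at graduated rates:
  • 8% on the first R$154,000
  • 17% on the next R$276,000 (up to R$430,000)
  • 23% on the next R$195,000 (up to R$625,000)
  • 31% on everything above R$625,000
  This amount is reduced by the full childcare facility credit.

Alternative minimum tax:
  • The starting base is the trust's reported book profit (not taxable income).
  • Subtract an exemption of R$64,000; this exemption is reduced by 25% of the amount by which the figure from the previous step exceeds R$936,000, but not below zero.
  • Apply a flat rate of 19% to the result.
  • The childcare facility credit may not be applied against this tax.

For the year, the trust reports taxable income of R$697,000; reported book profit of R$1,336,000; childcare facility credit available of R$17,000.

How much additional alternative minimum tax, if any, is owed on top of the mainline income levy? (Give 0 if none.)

Mainline income levy:
  R$154,000 × 8% = R$12,320
  R$276,000 × 17% = R$46,920
  R$195,000 × 23% = R$44,850
  R$72,000 × 31% = R$22,320
  → R$126,410
  Less childcare facility credit R$17,000 → R$109,410

Alternative minimum tax:
  Base (reported book profit): R$1,336,000
  Exemption: 25% × (R$1,336,000 − R$936,000) = R$100,000 ≥ R$64,000, so the exemption is fully phased out
  Base: R$1,336,000 − R$0 = R$1,336,000
  R$1,336,000 × 19% = R$253,840

Excess of alternative minimum tax over mainline income levy: R$253,840 − R$109,410 = R$144,430.

R$144,430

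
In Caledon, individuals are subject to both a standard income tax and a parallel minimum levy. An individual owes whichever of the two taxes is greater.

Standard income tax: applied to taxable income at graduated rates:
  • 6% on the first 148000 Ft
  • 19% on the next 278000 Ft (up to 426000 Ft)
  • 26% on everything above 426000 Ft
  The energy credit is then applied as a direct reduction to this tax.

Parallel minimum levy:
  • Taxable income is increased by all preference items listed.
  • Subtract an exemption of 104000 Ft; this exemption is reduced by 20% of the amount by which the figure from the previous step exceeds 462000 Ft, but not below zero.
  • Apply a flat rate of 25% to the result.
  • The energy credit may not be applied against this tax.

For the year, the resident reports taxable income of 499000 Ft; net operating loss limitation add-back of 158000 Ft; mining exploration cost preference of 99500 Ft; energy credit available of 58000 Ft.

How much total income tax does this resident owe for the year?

Standard income tax:
  148000 Ft × 6% = 8880 Ft
  278000 Ft × 19% = 52820 Ft
  73000 Ft × 26% = 18980 Ft
  → 80680 Ft
  Less energy credit 58000 Ft → 22680 Ft

Parallel minimum levy:
  Adjusted income: 499000 Ft + 158000 Ft + 99500 Ft = 756500 Ft
  Exemption: 104000 Ft − 20% × (756500 Ft − 462000 Ft) = 104000 Ft − 58900 Ft = 45100 Ft
  Base: 756500 Ft − 45100 Ft = 711400 Ft
  711400 Ft × 25% = 177850 Ft

177850 Ft > 22680 Ft, so the parallel minimum levy is the binding amount.

177850 Ft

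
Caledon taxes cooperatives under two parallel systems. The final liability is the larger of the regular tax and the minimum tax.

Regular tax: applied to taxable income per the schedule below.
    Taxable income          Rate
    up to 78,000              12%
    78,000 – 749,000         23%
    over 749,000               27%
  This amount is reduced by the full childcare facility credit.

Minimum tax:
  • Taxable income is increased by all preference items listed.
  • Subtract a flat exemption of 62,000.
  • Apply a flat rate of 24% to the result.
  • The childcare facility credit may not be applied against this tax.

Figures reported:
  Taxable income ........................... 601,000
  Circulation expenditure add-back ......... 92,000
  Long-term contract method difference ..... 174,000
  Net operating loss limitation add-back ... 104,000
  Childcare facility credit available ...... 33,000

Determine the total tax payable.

Regular tax:
  78,000 × 12% = 9,360
  523,000 × 23% = 120,290
  → 129,650
  Less childcare facility credit 33,000 → 96,650

Minimum tax:
  Adjusted income: 601,000 + 92,000 + 174,000 + 104,000 = 971,000
  Less exemption 62,000 → base 909,000
  909,000 × 24% = 218,160

218,160 > 96,650, so the minimum tax is the binding amount.

218,160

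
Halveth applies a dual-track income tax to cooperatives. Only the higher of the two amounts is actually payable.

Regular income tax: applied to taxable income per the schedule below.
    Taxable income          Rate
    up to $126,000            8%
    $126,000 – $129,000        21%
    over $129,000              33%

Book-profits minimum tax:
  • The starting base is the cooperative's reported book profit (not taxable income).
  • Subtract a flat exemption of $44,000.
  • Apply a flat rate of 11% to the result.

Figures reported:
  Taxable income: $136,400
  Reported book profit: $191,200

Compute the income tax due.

$16,192

Regular income tax:
  $126,000 × 8% = $10,080
  $3,000 × 21% = $630
  $7,400 × 33% = $2,442
  → $13,152

Book-profits minimum tax:
  Base (reported book profit): $191,200
  Less exemption $44,000 → base $147,200
  $147,200 × 11% = $16,192

$16,192 > $13,152, so the book-profits minimum tax is the binding amount.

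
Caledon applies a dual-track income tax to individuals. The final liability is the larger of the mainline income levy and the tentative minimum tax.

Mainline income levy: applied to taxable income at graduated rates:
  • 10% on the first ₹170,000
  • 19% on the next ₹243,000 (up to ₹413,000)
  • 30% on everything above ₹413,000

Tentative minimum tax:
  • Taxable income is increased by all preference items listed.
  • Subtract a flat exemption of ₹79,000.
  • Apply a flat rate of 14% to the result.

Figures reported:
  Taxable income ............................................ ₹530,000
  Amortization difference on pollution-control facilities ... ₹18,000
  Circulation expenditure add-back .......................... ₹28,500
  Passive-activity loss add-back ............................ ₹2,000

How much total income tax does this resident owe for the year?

₹98,270

Tentative minimum tax:
  Adjusted income: ₹530,000 + ₹18,000 + ₹28,500 + ₹2,000 = ₹578,500
  Less exemption ₹79,000 → base ₹499,500
  ₹499,500 × 14% = ₹69,930

Mainline income levy:
  ₹170,000 × 10% = ₹17,000
  ₹243,000 × 19% = ₹46,170
  ₹117,000 × 30% = ₹35,100
  → ₹98,270

₹98,270 > ₹69,930, so the mainline income levy governs.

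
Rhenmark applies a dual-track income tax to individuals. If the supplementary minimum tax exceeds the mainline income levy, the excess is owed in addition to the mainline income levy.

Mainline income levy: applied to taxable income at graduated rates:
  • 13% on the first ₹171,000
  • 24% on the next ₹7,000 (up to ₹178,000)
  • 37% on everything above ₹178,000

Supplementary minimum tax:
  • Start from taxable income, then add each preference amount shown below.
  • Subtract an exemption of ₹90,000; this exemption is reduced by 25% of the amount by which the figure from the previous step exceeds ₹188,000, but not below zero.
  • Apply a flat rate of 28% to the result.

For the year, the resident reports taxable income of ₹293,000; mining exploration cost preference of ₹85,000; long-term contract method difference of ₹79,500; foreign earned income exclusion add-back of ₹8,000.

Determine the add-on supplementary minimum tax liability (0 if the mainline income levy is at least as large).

Supplementary minimum tax:
  Adjusted income: ₹293,000 + ₹85,000 + ₹79,500 + ₹8,000 = ₹465,500
  Exemption: ₹90,000 − 25% × (₹465,500 − ₹188,000) = ₹90,000 − ₹69,375 = ₹20,625
  Base: ₹465,500 − ₹20,625 = ₹444,875
  ₹444,875 × 28% = ₹124,565

Mainline income levy:
  ₹171,000 × 13% = ₹22,230
  ₹7,000 × 24% = ₹1,680
  ₹115,000 × 37% = ₹42,550
  → ₹66,460

Excess of supplementary minimum tax over mainline income levy: ₹124,565 − ₹66,460 = ₹58,105.

₹58,105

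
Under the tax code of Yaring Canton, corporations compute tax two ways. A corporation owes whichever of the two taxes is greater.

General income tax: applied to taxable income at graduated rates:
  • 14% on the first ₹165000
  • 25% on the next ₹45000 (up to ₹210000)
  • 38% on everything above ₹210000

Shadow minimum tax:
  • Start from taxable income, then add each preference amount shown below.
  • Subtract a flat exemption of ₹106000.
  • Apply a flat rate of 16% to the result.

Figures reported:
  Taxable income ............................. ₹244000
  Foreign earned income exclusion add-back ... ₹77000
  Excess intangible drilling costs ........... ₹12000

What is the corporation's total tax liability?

Shadow minimum tax:
  Adjusted income: ₹244000 + ₹77000 + ₹12000 = ₹333000
  Less exemption ₹106000 → base ₹227000
  ₹227000 × 16% = ₹36320

General income tax:
  ₹165000 × 14% = ₹23100
  ₹45000 × 25% = ₹11250
  ₹34000 × 38% = ₹12920
  → ₹47270

₹47270 > ₹36320, so the general income tax governs.

₹47270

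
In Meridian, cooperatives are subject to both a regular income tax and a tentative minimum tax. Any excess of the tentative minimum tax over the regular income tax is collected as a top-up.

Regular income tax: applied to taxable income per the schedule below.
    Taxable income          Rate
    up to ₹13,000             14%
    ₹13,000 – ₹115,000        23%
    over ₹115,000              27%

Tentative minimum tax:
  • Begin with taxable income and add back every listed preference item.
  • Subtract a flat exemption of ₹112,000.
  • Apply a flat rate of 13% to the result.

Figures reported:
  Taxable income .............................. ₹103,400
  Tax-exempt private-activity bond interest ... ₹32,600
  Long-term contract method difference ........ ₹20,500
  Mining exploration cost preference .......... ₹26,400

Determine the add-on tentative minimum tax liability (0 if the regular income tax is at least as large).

₹0

Tentative minimum tax:
  Adjusted income: ₹103,400 + ₹32,600 + ₹20,500 + ₹26,400 = ₹182,900
  Less exemption ₹112,000 → base ₹70,900
  ₹70,900 × 13% = ₹9,217

Regular income tax:
  ₹13,000 × 14% = ₹1,820
  ₹90,400 × 23% = ₹20,792
  → ₹22,612

₹9,217 ≤ ₹22,612, so no add-on is due.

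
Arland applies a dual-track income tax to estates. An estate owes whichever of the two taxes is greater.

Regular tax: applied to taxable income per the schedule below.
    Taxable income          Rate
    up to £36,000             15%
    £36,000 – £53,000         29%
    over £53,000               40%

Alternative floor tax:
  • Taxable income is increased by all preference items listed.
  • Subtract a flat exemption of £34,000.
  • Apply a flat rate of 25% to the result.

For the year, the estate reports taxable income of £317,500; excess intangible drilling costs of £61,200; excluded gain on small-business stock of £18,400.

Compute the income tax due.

Alternative floor tax:
  Adjusted income: £317,500 + £61,200 + £18,400 = £397,100
  Less exemption £34,000 → base £363,100
  £363,100 × 25% = £90,775

Regular tax:
  £36,000 × 15% = £5,400
  £17,000 × 29% = £4,930
  £264,500 × 40% = £105,800
  → £116,130

£116,130 > £90,775, so the regular tax governs.

£116,130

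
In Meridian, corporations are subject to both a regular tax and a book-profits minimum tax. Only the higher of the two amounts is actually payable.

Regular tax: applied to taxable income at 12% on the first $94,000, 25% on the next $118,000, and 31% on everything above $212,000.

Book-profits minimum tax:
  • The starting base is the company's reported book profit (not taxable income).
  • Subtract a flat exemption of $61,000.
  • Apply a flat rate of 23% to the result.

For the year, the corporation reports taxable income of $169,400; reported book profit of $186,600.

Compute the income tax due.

$30,130

Regular tax:
  $94,000 × 12% = $11,280
  $75,400 × 25% = $18,850
  → $30,130

Book-profits minimum tax:
  Base (reported book profit): $186,600
  Less exemption $61,000 → base $125,600
  $125,600 × 23% = $28,888

$30,130 > $28,888, so the regular tax governs.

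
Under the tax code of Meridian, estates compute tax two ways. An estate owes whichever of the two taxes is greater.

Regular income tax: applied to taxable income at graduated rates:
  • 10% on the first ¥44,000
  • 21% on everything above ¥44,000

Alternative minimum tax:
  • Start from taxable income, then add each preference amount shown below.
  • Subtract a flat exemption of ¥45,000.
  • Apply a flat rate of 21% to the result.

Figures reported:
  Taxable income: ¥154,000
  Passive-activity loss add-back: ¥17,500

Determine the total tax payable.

Regular income tax:
  ¥44,000 × 10% = ¥4,400
  ¥110,000 × 21% = ¥23,100
  → ¥27,500

Alternative minimum tax:
  Adjusted income: ¥154,000 + ¥17,500 = ¥171,500
  Less exemption ¥45,000 → base ¥126,500
  ¥126,500 × 21% = ¥26,565

¥27,500 > ¥26,565, so the regular income tax governs.

¥27,500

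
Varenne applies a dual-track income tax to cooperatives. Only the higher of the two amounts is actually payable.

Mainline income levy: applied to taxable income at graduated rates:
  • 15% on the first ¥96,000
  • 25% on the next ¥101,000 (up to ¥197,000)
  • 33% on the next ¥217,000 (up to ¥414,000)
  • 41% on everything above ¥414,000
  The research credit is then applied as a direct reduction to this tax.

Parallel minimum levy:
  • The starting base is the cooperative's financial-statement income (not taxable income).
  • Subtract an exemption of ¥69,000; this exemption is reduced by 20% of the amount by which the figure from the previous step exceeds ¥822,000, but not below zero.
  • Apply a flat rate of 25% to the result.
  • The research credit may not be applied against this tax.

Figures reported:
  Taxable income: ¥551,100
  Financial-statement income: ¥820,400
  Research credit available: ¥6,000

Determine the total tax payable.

¥187,850

Parallel minimum levy:
  Base (financial-statement income): ¥820,400
  Exemption: ¥820,400 ≤ ¥822,000, so full ¥69,000 applies
  Base: ¥820,400 − ¥69,000 = ¥751,400
  ¥751,400 × 25% = ¥187,850

Mainline income levy:
  ¥96,000 × 15% = ¥14,400
  ¥101,000 × 25% = ¥25,250
  ¥217,000 × 33% = ¥71,610
  ¥137,100 × 41% = ¥56,211
  → ¥167,471
  Less research credit ¥6,000 → ¥161,471

¥187,850 > ¥161,471, so the parallel minimum levy is the binding amount.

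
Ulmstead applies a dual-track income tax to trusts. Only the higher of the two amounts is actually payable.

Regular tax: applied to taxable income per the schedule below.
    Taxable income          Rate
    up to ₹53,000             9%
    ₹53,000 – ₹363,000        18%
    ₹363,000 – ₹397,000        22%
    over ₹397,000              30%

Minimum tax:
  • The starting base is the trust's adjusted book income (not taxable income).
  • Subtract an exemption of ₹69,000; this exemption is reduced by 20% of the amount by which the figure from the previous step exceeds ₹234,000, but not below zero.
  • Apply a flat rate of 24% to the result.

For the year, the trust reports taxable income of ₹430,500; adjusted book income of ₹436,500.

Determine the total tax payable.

₹97,920

Minimum tax:
  Base (adjusted book income): ₹436,500
  Exemption: ₹69,000 − 20% × (₹436,500 − ₹234,000) = ₹69,000 − ₹40,500 = ₹28,500
  Base: ₹436,500 − ₹28,500 = ₹408,000
  ₹408,000 × 24% = ₹97,920

Regular tax:
  ₹53,000 × 9% = ₹4,770
  ₹310,000 × 18% = ₹55,800
  ₹34,000 × 22% = ₹7,480
  ₹33,500 × 30% = ₹10,050
  → ₹78,100

₹97,920 > ₹78,100, so the minimum tax is the binding amount.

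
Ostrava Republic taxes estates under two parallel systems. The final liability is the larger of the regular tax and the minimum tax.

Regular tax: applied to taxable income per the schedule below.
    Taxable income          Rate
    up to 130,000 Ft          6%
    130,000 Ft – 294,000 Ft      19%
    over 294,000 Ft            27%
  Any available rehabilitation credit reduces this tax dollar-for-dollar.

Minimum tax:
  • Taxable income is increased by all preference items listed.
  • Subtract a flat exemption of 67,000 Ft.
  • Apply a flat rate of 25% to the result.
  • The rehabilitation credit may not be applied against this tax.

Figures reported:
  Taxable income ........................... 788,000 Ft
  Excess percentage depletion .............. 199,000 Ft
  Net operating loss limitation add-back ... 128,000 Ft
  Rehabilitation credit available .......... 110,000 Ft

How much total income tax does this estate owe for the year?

262,000 Ft

Regular tax:
  130,000 Ft × 6% = 7,800 Ft
  164,000 Ft × 19% = 31,160 Ft
  494,000 Ft × 27% = 133,380 Ft
  → 172,340 Ft
  Less rehabilitation credit 110,000 Ft → 62,340 Ft

Minimum tax:
  Adjusted income: 788,000 Ft + 199,000 Ft + 128,000 Ft = 1,115,000 Ft
  Less exemption 67,000 Ft → base 1,048,000 Ft
  1,048,000 Ft × 25% = 262,000 Ft

262,000 Ft > 62,340 Ft, so the minimum tax is the binding amount.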